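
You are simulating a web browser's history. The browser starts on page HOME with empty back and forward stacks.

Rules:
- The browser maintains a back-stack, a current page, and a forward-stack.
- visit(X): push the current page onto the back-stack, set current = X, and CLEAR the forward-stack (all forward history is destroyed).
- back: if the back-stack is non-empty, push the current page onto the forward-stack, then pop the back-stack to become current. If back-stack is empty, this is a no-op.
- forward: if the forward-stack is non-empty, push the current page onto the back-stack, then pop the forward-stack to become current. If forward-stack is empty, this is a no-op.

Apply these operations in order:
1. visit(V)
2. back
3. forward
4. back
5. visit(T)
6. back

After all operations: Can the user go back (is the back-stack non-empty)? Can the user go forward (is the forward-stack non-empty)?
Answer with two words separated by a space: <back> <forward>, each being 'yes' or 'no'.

Answer: no yes

Derivation:
After 1 (visit(V)): cur=V back=1 fwd=0
After 2 (back): cur=HOME back=0 fwd=1
After 3 (forward): cur=V back=1 fwd=0
After 4 (back): cur=HOME back=0 fwd=1
After 5 (visit(T)): cur=T back=1 fwd=0
After 6 (back): cur=HOME back=0 fwd=1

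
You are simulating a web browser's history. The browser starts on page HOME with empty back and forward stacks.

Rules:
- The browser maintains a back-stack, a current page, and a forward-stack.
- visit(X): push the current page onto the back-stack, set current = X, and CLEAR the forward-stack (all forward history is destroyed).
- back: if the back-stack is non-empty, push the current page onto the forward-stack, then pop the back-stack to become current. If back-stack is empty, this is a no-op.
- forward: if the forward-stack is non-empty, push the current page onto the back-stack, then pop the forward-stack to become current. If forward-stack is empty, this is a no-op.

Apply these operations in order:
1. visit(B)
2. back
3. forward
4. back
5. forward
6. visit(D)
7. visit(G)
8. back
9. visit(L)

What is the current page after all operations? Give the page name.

After 1 (visit(B)): cur=B back=1 fwd=0
After 2 (back): cur=HOME back=0 fwd=1
After 3 (forward): cur=B back=1 fwd=0
After 4 (back): cur=HOME back=0 fwd=1
After 5 (forward): cur=B back=1 fwd=0
After 6 (visit(D)): cur=D back=2 fwd=0
After 7 (visit(G)): cur=G back=3 fwd=0
After 8 (back): cur=D back=2 fwd=1
After 9 (visit(L)): cur=L back=3 fwd=0

Answer: L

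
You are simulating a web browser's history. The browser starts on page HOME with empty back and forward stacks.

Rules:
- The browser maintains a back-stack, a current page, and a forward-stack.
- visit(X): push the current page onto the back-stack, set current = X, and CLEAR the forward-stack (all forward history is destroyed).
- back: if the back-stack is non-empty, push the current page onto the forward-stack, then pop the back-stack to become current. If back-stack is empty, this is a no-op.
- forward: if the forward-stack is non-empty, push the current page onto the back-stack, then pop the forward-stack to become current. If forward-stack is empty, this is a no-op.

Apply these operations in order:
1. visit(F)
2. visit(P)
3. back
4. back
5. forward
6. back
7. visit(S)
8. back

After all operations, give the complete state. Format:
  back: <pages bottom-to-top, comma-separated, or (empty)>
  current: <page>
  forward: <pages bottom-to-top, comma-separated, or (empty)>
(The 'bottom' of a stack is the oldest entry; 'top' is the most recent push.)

Answer: back: (empty)
current: HOME
forward: S

Derivation:
After 1 (visit(F)): cur=F back=1 fwd=0
After 2 (visit(P)): cur=P back=2 fwd=0
After 3 (back): cur=F back=1 fwd=1
After 4 (back): cur=HOME back=0 fwd=2
After 5 (forward): cur=F back=1 fwd=1
After 6 (back): cur=HOME back=0 fwd=2
After 7 (visit(S)): cur=S back=1 fwd=0
After 8 (back): cur=HOME back=0 fwd=1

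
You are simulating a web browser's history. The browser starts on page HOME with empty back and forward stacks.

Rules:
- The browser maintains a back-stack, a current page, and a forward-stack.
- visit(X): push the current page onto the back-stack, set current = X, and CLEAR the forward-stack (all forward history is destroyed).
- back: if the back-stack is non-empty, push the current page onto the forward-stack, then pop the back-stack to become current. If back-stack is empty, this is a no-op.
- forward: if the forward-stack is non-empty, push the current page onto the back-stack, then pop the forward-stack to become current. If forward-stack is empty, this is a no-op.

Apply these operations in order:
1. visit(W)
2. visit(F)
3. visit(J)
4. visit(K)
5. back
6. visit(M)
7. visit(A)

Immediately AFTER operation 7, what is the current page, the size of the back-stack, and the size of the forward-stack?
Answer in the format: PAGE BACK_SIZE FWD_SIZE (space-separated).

After 1 (visit(W)): cur=W back=1 fwd=0
After 2 (visit(F)): cur=F back=2 fwd=0
After 3 (visit(J)): cur=J back=3 fwd=0
After 4 (visit(K)): cur=K back=4 fwd=0
After 5 (back): cur=J back=3 fwd=1
After 6 (visit(M)): cur=M back=4 fwd=0
After 7 (visit(A)): cur=A back=5 fwd=0

A 5 0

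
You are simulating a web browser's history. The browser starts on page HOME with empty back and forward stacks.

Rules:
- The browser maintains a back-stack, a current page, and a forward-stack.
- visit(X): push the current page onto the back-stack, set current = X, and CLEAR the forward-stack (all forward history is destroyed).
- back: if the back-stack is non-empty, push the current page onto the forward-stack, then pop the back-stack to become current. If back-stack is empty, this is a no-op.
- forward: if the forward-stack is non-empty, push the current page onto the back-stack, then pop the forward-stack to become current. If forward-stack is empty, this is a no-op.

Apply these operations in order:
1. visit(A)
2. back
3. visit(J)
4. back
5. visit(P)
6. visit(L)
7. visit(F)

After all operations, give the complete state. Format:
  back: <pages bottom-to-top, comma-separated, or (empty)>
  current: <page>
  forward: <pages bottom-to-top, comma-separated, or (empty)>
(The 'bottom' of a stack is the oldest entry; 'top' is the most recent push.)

Answer: back: HOME,P,L
current: F
forward: (empty)

Derivation:
After 1 (visit(A)): cur=A back=1 fwd=0
After 2 (back): cur=HOME back=0 fwd=1
After 3 (visit(J)): cur=J back=1 fwd=0
After 4 (back): cur=HOME back=0 fwd=1
After 5 (visit(P)): cur=P back=1 fwd=0
After 6 (visit(L)): cur=L back=2 fwd=0
After 7 (visit(F)): cur=F back=3 fwd=0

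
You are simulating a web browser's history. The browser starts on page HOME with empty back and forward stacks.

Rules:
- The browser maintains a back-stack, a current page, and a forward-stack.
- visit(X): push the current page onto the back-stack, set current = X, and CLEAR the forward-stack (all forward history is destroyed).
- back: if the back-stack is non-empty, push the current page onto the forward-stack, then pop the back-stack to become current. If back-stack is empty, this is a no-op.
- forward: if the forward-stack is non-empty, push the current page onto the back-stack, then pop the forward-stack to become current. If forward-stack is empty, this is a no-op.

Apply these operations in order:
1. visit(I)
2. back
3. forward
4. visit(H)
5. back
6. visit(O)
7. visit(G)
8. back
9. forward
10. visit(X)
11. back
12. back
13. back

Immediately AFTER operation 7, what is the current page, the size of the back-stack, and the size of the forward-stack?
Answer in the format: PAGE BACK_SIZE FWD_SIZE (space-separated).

After 1 (visit(I)): cur=I back=1 fwd=0
After 2 (back): cur=HOME back=0 fwd=1
After 3 (forward): cur=I back=1 fwd=0
After 4 (visit(H)): cur=H back=2 fwd=0
After 5 (back): cur=I back=1 fwd=1
After 6 (visit(O)): cur=O back=2 fwd=0
After 7 (visit(G)): cur=G back=3 fwd=0

G 3 0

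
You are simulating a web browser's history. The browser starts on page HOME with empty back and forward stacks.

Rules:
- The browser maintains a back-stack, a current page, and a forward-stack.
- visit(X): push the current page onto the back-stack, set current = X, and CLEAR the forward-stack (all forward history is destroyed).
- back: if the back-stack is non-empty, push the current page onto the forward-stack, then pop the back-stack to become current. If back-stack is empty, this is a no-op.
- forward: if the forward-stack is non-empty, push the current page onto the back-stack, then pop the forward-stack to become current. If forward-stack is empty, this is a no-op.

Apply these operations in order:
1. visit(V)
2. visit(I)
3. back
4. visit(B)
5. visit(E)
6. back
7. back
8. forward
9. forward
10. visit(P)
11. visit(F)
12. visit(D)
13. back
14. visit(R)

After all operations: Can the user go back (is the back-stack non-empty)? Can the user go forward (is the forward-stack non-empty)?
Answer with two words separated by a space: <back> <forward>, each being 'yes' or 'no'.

Answer: yes no

Derivation:
After 1 (visit(V)): cur=V back=1 fwd=0
After 2 (visit(I)): cur=I back=2 fwd=0
After 3 (back): cur=V back=1 fwd=1
After 4 (visit(B)): cur=B back=2 fwd=0
After 5 (visit(E)): cur=E back=3 fwd=0
After 6 (back): cur=B back=2 fwd=1
After 7 (back): cur=V back=1 fwd=2
After 8 (forward): cur=B back=2 fwd=1
After 9 (forward): cur=E back=3 fwd=0
After 10 (visit(P)): cur=P back=4 fwd=0
After 11 (visit(F)): cur=F back=5 fwd=0
After 12 (visit(D)): cur=D back=6 fwd=0
After 13 (back): cur=F back=5 fwd=1
After 14 (visit(R)): cur=R back=6 fwd=0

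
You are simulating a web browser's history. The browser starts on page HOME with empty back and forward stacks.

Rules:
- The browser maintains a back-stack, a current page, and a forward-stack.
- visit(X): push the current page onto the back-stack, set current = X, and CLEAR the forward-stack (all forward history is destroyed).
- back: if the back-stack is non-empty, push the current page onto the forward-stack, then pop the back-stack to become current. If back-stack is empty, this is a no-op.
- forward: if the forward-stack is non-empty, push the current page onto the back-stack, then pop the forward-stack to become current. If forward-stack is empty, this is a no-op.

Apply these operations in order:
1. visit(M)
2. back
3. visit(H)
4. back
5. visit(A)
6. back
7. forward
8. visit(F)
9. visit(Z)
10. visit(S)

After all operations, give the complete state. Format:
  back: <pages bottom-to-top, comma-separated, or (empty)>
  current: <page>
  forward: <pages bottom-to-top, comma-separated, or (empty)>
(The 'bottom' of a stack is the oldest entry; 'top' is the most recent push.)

After 1 (visit(M)): cur=M back=1 fwd=0
After 2 (back): cur=HOME back=0 fwd=1
After 3 (visit(H)): cur=H back=1 fwd=0
After 4 (back): cur=HOME back=0 fwd=1
After 5 (visit(A)): cur=A back=1 fwd=0
After 6 (back): cur=HOME back=0 fwd=1
After 7 (forward): cur=A back=1 fwd=0
After 8 (visit(F)): cur=F back=2 fwd=0
After 9 (visit(Z)): cur=Z back=3 fwd=0
After 10 (visit(S)): cur=S back=4 fwd=0

Answer: back: HOME,A,F,Z
current: S
forward: (empty)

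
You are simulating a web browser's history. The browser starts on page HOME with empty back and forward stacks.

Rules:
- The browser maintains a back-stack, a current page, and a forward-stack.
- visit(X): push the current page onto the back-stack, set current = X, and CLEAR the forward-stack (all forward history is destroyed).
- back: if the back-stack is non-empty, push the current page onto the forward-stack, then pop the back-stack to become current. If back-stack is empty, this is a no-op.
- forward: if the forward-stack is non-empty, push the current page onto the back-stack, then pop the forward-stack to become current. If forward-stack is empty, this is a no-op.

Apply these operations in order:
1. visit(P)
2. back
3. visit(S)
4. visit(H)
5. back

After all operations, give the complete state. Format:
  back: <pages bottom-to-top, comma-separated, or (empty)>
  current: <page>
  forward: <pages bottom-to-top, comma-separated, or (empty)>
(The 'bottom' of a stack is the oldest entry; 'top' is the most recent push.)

After 1 (visit(P)): cur=P back=1 fwd=0
After 2 (back): cur=HOME back=0 fwd=1
After 3 (visit(S)): cur=S back=1 fwd=0
After 4 (visit(H)): cur=H back=2 fwd=0
After 5 (back): cur=S back=1 fwd=1

Answer: back: HOME
current: S
forward: H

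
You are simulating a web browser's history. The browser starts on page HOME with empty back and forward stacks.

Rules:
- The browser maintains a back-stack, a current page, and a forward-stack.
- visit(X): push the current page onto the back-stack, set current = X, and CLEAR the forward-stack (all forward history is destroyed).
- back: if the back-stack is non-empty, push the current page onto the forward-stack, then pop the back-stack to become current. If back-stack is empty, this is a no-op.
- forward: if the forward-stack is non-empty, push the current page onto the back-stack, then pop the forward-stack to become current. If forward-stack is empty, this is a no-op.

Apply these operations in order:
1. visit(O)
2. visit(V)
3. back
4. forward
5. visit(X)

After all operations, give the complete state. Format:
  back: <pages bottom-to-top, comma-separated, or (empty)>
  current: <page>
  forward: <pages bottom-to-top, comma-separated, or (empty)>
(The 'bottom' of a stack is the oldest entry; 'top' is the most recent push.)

Answer: back: HOME,O,V
current: X
forward: (empty)

Derivation:
After 1 (visit(O)): cur=O back=1 fwd=0
After 2 (visit(V)): cur=V back=2 fwd=0
After 3 (back): cur=O back=1 fwd=1
After 4 (forward): cur=V back=2 fwd=0
After 5 (visit(X)): cur=X back=3 fwd=0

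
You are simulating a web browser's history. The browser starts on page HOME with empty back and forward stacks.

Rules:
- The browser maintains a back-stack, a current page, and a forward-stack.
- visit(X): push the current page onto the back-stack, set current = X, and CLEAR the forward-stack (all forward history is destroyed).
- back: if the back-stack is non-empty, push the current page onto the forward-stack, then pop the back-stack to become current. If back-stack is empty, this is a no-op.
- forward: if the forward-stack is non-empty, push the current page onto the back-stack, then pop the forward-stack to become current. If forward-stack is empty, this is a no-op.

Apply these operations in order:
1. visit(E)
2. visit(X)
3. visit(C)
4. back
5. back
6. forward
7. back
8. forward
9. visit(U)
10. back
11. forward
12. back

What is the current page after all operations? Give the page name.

Answer: X

Derivation:
After 1 (visit(E)): cur=E back=1 fwd=0
After 2 (visit(X)): cur=X back=2 fwd=0
After 3 (visit(C)): cur=C back=3 fwd=0
After 4 (back): cur=X back=2 fwd=1
After 5 (back): cur=E back=1 fwd=2
After 6 (forward): cur=X back=2 fwd=1
After 7 (back): cur=E back=1 fwd=2
After 8 (forward): cur=X back=2 fwd=1
After 9 (visit(U)): cur=U back=3 fwd=0
After 10 (back): cur=X back=2 fwd=1
After 11 (forward): cur=U back=3 fwd=0
After 12 (back): cur=X back=2 fwd=1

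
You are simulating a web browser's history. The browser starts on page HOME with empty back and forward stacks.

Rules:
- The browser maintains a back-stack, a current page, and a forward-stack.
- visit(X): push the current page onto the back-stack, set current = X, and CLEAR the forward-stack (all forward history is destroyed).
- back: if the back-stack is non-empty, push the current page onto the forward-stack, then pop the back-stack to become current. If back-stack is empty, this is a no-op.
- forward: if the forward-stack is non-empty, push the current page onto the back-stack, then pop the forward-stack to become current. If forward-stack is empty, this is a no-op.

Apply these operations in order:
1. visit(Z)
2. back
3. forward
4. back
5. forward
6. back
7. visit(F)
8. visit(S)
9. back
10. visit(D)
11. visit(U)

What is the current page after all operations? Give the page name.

Answer: U

Derivation:
After 1 (visit(Z)): cur=Z back=1 fwd=0
After 2 (back): cur=HOME back=0 fwd=1
After 3 (forward): cur=Z back=1 fwd=0
After 4 (back): cur=HOME back=0 fwd=1
After 5 (forward): cur=Z back=1 fwd=0
After 6 (back): cur=HOME back=0 fwd=1
After 7 (visit(F)): cur=F back=1 fwd=0
After 8 (visit(S)): cur=S back=2 fwd=0
After 9 (back): cur=F back=1 fwd=1
After 10 (visit(D)): cur=D back=2 fwd=0
After 11 (visit(U)): cur=U back=3 fwd=0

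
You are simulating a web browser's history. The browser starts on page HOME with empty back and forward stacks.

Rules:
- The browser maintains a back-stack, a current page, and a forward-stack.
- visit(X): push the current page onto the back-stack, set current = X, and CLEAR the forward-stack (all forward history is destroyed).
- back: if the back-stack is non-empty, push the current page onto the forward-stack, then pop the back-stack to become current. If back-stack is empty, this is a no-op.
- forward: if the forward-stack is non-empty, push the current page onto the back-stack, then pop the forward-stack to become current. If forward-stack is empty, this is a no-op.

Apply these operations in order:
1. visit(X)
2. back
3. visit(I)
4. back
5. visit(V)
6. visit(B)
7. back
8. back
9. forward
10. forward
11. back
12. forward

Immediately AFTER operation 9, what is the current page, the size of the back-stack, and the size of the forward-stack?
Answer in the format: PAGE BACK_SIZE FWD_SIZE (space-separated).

After 1 (visit(X)): cur=X back=1 fwd=0
After 2 (back): cur=HOME back=0 fwd=1
After 3 (visit(I)): cur=I back=1 fwd=0
After 4 (back): cur=HOME back=0 fwd=1
After 5 (visit(V)): cur=V back=1 fwd=0
After 6 (visit(B)): cur=B back=2 fwd=0
After 7 (back): cur=V back=1 fwd=1
After 8 (back): cur=HOME back=0 fwd=2
After 9 (forward): cur=V back=1 fwd=1

V 1 1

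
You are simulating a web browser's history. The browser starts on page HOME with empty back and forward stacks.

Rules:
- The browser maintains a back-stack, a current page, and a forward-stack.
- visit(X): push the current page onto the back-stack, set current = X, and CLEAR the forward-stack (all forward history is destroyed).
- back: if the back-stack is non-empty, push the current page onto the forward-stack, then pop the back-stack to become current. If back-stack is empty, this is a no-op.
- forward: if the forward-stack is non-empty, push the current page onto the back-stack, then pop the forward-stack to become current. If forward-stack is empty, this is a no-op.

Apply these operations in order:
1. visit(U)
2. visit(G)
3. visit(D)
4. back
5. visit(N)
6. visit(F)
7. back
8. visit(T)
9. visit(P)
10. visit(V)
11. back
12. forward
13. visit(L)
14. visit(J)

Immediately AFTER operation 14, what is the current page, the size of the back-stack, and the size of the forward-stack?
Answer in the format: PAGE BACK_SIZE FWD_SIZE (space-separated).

After 1 (visit(U)): cur=U back=1 fwd=0
After 2 (visit(G)): cur=G back=2 fwd=0
After 3 (visit(D)): cur=D back=3 fwd=0
After 4 (back): cur=G back=2 fwd=1
After 5 (visit(N)): cur=N back=3 fwd=0
After 6 (visit(F)): cur=F back=4 fwd=0
After 7 (back): cur=N back=3 fwd=1
After 8 (visit(T)): cur=T back=4 fwd=0
After 9 (visit(P)): cur=P back=5 fwd=0
After 10 (visit(V)): cur=V back=6 fwd=0
After 11 (back): cur=P back=5 fwd=1
After 12 (forward): cur=V back=6 fwd=0
After 13 (visit(L)): cur=L back=7 fwd=0
After 14 (visit(J)): cur=J back=8 fwd=0

J 8 0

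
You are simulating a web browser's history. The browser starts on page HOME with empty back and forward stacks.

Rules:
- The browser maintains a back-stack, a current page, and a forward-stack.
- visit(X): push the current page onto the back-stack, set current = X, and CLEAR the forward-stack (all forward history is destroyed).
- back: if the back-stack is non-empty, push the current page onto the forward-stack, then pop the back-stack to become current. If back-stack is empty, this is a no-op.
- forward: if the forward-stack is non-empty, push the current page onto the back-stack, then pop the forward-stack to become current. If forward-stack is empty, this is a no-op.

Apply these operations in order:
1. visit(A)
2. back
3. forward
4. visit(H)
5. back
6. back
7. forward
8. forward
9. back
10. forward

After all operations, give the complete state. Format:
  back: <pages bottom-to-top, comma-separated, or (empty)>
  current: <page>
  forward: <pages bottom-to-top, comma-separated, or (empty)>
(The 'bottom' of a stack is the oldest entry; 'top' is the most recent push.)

Answer: back: HOME,A
current: H
forward: (empty)

Derivation:
After 1 (visit(A)): cur=A back=1 fwd=0
After 2 (back): cur=HOME back=0 fwd=1
After 3 (forward): cur=A back=1 fwd=0
After 4 (visit(H)): cur=H back=2 fwd=0
After 5 (back): cur=A back=1 fwd=1
After 6 (back): cur=HOME back=0 fwd=2
After 7 (forward): cur=A back=1 fwd=1
After 8 (forward): cur=H back=2 fwd=0
After 9 (back): cur=A back=1 fwd=1
After 10 (forward): cur=H back=2 fwd=0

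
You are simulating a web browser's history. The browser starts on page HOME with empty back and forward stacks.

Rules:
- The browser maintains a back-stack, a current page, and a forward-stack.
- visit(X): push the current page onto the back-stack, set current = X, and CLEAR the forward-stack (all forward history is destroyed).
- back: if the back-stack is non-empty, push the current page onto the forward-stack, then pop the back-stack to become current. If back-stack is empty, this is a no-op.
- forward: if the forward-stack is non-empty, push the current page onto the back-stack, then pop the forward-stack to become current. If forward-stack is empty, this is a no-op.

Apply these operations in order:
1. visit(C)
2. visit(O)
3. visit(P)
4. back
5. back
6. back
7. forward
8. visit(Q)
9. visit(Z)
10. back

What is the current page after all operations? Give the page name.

After 1 (visit(C)): cur=C back=1 fwd=0
After 2 (visit(O)): cur=O back=2 fwd=0
After 3 (visit(P)): cur=P back=3 fwd=0
After 4 (back): cur=O back=2 fwd=1
After 5 (back): cur=C back=1 fwd=2
After 6 (back): cur=HOME back=0 fwd=3
After 7 (forward): cur=C back=1 fwd=2
After 8 (visit(Q)): cur=Q back=2 fwd=0
After 9 (visit(Z)): cur=Z back=3 fwd=0
After 10 (back): cur=Q back=2 fwd=1

Answer: Q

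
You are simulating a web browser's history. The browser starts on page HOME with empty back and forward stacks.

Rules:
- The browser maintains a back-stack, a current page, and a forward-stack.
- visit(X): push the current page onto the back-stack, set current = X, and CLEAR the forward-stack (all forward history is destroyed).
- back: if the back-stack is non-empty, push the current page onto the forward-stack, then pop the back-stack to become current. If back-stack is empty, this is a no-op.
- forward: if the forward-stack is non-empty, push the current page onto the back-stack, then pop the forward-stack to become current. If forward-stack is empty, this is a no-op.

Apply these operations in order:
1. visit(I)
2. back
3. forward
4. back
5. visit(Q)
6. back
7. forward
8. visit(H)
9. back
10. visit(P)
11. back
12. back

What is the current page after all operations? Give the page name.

After 1 (visit(I)): cur=I back=1 fwd=0
After 2 (back): cur=HOME back=0 fwd=1
After 3 (forward): cur=I back=1 fwd=0
After 4 (back): cur=HOME back=0 fwd=1
After 5 (visit(Q)): cur=Q back=1 fwd=0
After 6 (back): cur=HOME back=0 fwd=1
After 7 (forward): cur=Q back=1 fwd=0
After 8 (visit(H)): cur=H back=2 fwd=0
After 9 (back): cur=Q back=1 fwd=1
After 10 (visit(P)): cur=P back=2 fwd=0
After 11 (back): cur=Q back=1 fwd=1
After 12 (back): cur=HOME back=0 fwd=2

Answer: HOME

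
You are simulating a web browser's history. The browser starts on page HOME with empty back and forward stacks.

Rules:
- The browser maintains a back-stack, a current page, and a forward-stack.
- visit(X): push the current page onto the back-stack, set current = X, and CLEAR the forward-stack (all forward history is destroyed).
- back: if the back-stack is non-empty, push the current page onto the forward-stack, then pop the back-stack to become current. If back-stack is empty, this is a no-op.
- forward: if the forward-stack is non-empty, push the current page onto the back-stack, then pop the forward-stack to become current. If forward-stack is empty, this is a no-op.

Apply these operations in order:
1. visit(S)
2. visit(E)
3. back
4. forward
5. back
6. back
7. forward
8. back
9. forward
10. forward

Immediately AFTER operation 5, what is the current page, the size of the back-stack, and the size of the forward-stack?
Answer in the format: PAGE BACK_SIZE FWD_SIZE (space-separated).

After 1 (visit(S)): cur=S back=1 fwd=0
After 2 (visit(E)): cur=E back=2 fwd=0
After 3 (back): cur=S back=1 fwd=1
After 4 (forward): cur=E back=2 fwd=0
After 5 (back): cur=S back=1 fwd=1

S 1 1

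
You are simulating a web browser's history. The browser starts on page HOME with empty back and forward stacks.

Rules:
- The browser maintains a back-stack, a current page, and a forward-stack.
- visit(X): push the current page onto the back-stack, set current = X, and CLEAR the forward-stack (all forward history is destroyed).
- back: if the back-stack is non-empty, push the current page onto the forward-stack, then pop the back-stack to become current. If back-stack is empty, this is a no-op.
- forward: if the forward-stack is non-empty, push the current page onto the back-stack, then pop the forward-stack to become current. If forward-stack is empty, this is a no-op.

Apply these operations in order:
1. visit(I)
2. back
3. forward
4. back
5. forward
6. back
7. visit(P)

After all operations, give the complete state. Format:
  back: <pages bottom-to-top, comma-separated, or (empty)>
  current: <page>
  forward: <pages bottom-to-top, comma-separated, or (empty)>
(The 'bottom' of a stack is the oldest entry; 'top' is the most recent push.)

Answer: back: HOME
current: P
forward: (empty)

Derivation:
After 1 (visit(I)): cur=I back=1 fwd=0
After 2 (back): cur=HOME back=0 fwd=1
After 3 (forward): cur=I back=1 fwd=0
After 4 (back): cur=HOME back=0 fwd=1
After 5 (forward): cur=I back=1 fwd=0
After 6 (back): cur=HOME back=0 fwd=1
After 7 (visit(P)): cur=P back=1 fwd=0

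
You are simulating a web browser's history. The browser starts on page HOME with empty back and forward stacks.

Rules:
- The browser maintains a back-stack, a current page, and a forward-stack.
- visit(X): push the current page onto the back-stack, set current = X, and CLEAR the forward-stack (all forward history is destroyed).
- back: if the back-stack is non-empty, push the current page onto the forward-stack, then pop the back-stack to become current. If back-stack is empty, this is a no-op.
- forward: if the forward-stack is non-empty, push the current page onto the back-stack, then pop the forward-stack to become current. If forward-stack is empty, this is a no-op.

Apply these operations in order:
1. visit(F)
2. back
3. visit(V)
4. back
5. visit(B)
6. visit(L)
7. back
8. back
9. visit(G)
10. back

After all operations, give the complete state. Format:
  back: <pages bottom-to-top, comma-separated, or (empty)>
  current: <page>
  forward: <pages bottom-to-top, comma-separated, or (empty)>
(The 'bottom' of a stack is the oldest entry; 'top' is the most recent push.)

After 1 (visit(F)): cur=F back=1 fwd=0
After 2 (back): cur=HOME back=0 fwd=1
After 3 (visit(V)): cur=V back=1 fwd=0
After 4 (back): cur=HOME back=0 fwd=1
After 5 (visit(B)): cur=B back=1 fwd=0
After 6 (visit(L)): cur=L back=2 fwd=0
After 7 (back): cur=B back=1 fwd=1
After 8 (back): cur=HOME back=0 fwd=2
After 9 (visit(G)): cur=G back=1 fwd=0
After 10 (back): cur=HOME back=0 fwd=1

Answer: back: (empty)
current: HOME
forward: G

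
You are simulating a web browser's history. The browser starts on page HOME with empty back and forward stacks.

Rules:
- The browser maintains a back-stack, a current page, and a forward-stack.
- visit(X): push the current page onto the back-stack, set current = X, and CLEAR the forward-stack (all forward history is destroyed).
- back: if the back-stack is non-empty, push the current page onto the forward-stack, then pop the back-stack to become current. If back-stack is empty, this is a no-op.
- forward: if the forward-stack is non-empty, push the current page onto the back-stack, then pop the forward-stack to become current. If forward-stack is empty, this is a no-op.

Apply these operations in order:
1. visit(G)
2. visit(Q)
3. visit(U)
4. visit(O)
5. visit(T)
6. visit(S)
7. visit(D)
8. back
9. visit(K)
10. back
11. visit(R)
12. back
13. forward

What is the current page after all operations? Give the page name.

After 1 (visit(G)): cur=G back=1 fwd=0
After 2 (visit(Q)): cur=Q back=2 fwd=0
After 3 (visit(U)): cur=U back=3 fwd=0
After 4 (visit(O)): cur=O back=4 fwd=0
After 5 (visit(T)): cur=T back=5 fwd=0
After 6 (visit(S)): cur=S back=6 fwd=0
After 7 (visit(D)): cur=D back=7 fwd=0
After 8 (back): cur=S back=6 fwd=1
After 9 (visit(K)): cur=K back=7 fwd=0
After 10 (back): cur=S back=6 fwd=1
After 11 (visit(R)): cur=R back=7 fwd=0
After 12 (back): cur=S back=6 fwd=1
After 13 (forward): cur=R back=7 fwd=0

Answer: R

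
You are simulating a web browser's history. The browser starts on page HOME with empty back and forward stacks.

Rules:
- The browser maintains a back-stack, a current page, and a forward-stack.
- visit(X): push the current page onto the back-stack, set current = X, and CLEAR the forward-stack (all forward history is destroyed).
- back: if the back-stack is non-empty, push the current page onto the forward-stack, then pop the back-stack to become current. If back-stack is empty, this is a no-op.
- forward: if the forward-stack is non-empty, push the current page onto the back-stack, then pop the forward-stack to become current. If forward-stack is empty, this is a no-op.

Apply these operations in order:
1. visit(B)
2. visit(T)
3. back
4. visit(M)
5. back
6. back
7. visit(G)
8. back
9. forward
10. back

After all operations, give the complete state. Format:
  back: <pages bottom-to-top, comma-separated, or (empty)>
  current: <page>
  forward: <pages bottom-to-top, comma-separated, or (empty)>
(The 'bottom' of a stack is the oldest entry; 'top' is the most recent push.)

Answer: back: (empty)
current: HOME
forward: G

Derivation:
After 1 (visit(B)): cur=B back=1 fwd=0
After 2 (visit(T)): cur=T back=2 fwd=0
After 3 (back): cur=B back=1 fwd=1
After 4 (visit(M)): cur=M back=2 fwd=0
After 5 (back): cur=B back=1 fwd=1
After 6 (back): cur=HOME back=0 fwd=2
After 7 (visit(G)): cur=G back=1 fwd=0
After 8 (back): cur=HOME back=0 fwd=1
After 9 (forward): cur=G back=1 fwd=0
After 10 (back): cur=HOME back=0 fwd=1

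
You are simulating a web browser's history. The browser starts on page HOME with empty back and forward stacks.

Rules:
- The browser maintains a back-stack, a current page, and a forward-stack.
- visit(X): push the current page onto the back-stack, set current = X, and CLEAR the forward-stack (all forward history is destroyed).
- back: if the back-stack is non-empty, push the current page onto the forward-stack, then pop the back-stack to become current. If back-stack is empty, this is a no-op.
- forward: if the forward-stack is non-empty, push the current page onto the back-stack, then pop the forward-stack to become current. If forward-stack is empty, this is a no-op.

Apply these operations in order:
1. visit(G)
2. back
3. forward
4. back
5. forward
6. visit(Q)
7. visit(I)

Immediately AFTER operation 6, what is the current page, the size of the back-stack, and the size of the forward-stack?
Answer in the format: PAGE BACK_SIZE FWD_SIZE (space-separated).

After 1 (visit(G)): cur=G back=1 fwd=0
After 2 (back): cur=HOME back=0 fwd=1
After 3 (forward): cur=G back=1 fwd=0
After 4 (back): cur=HOME back=0 fwd=1
After 5 (forward): cur=G back=1 fwd=0
After 6 (visit(Q)): cur=Q back=2 fwd=0

Q 2 0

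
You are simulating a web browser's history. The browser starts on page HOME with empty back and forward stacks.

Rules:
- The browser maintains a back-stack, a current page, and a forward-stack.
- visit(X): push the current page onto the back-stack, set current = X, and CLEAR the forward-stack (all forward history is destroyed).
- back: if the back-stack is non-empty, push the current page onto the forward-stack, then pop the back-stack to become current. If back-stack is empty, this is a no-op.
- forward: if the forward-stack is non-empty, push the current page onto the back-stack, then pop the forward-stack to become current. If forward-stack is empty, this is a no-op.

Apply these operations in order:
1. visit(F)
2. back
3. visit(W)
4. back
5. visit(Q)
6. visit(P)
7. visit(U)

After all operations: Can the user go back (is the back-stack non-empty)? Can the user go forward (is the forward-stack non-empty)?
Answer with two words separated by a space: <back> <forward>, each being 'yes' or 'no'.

After 1 (visit(F)): cur=F back=1 fwd=0
After 2 (back): cur=HOME back=0 fwd=1
After 3 (visit(W)): cur=W back=1 fwd=0
After 4 (back): cur=HOME back=0 fwd=1
After 5 (visit(Q)): cur=Q back=1 fwd=0
After 6 (visit(P)): cur=P back=2 fwd=0
After 7 (visit(U)): cur=U back=3 fwd=0

Answer: yes no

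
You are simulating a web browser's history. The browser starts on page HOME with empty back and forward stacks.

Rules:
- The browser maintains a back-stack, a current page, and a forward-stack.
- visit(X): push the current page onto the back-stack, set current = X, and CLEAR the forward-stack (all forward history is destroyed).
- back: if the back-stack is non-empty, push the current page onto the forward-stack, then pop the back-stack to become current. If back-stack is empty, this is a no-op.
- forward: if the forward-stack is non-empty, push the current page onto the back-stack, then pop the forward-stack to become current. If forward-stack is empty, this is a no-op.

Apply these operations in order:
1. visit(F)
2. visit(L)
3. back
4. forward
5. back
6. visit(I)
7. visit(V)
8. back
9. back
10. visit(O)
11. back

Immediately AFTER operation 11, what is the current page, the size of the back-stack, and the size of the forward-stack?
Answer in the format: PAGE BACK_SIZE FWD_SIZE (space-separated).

After 1 (visit(F)): cur=F back=1 fwd=0
After 2 (visit(L)): cur=L back=2 fwd=0
After 3 (back): cur=F back=1 fwd=1
After 4 (forward): cur=L back=2 fwd=0
After 5 (back): cur=F back=1 fwd=1
After 6 (visit(I)): cur=I back=2 fwd=0
After 7 (visit(V)): cur=V back=3 fwd=0
After 8 (back): cur=I back=2 fwd=1
After 9 (back): cur=F back=1 fwd=2
After 10 (visit(O)): cur=O back=2 fwd=0
After 11 (back): cur=F back=1 fwd=1

F 1 1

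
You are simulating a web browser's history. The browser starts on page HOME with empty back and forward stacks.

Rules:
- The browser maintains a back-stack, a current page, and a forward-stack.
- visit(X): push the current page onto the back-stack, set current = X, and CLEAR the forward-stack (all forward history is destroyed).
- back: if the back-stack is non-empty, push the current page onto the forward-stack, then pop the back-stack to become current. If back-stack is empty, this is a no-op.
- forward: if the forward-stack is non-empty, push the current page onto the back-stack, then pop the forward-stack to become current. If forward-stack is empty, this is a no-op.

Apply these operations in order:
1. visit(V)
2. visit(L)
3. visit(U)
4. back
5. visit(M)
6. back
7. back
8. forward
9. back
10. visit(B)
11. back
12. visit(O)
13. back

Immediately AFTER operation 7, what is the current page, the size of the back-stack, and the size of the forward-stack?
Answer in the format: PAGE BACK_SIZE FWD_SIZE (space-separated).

After 1 (visit(V)): cur=V back=1 fwd=0
After 2 (visit(L)): cur=L back=2 fwd=0
After 3 (visit(U)): cur=U back=3 fwd=0
After 4 (back): cur=L back=2 fwd=1
After 5 (visit(M)): cur=M back=3 fwd=0
After 6 (back): cur=L back=2 fwd=1
After 7 (back): cur=V back=1 fwd=2

V 1 2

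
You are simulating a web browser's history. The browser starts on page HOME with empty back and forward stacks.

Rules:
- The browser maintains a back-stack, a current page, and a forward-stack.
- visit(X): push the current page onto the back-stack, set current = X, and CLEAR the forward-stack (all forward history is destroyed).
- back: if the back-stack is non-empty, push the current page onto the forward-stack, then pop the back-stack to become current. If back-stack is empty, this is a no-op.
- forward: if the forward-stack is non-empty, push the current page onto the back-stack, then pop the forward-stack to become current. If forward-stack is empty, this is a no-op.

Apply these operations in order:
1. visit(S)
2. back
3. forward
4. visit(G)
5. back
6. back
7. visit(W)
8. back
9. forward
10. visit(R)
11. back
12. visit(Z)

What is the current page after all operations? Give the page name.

Answer: Z

Derivation:
After 1 (visit(S)): cur=S back=1 fwd=0
After 2 (back): cur=HOME back=0 fwd=1
After 3 (forward): cur=S back=1 fwd=0
After 4 (visit(G)): cur=G back=2 fwd=0
After 5 (back): cur=S back=1 fwd=1
After 6 (back): cur=HOME back=0 fwd=2
After 7 (visit(W)): cur=W back=1 fwd=0
After 8 (back): cur=HOME back=0 fwd=1
After 9 (forward): cur=W back=1 fwd=0
After 10 (visit(R)): cur=R back=2 fwd=0
After 11 (back): cur=W back=1 fwd=1
After 12 (visit(Z)): cur=Z back=2 fwd=0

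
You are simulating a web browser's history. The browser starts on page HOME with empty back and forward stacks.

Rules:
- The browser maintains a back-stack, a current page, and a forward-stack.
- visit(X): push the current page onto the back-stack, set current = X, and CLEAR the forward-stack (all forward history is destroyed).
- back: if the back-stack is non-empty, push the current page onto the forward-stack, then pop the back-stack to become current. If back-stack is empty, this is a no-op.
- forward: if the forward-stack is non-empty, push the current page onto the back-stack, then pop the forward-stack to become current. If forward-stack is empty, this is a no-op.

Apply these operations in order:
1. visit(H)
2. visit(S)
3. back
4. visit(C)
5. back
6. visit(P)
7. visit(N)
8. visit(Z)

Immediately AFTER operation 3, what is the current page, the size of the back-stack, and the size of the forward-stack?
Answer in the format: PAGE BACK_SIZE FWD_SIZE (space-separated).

After 1 (visit(H)): cur=H back=1 fwd=0
After 2 (visit(S)): cur=S back=2 fwd=0
After 3 (back): cur=H back=1 fwd=1

H 1 1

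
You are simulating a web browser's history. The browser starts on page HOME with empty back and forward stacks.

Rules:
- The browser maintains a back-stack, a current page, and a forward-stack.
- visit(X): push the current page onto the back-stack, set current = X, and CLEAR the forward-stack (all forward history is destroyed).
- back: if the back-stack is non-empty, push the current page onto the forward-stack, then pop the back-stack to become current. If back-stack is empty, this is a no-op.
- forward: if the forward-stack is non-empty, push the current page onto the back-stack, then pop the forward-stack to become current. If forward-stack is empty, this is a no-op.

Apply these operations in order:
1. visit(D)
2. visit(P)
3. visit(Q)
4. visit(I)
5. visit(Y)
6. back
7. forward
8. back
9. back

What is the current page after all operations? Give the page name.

Answer: Q

Derivation:
After 1 (visit(D)): cur=D back=1 fwd=0
After 2 (visit(P)): cur=P back=2 fwd=0
After 3 (visit(Q)): cur=Q back=3 fwd=0
After 4 (visit(I)): cur=I back=4 fwd=0
After 5 (visit(Y)): cur=Y back=5 fwd=0
After 6 (back): cur=I back=4 fwd=1
After 7 (forward): cur=Y back=5 fwd=0
After 8 (back): cur=I back=4 fwd=1
After 9 (back): cur=Q back=3 fwd=2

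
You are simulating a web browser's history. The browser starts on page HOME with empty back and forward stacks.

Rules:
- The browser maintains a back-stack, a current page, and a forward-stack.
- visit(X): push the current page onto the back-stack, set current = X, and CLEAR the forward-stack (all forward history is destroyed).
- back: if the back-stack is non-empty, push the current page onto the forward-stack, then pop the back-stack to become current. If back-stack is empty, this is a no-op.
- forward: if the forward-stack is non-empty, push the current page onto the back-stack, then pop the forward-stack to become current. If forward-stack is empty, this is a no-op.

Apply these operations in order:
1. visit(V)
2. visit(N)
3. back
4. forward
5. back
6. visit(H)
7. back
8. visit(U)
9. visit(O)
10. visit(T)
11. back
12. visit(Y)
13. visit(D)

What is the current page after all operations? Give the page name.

After 1 (visit(V)): cur=V back=1 fwd=0
After 2 (visit(N)): cur=N back=2 fwd=0
After 3 (back): cur=V back=1 fwd=1
After 4 (forward): cur=N back=2 fwd=0
After 5 (back): cur=V back=1 fwd=1
After 6 (visit(H)): cur=H back=2 fwd=0
After 7 (back): cur=V back=1 fwd=1
After 8 (visit(U)): cur=U back=2 fwd=0
After 9 (visit(O)): cur=O back=3 fwd=0
After 10 (visit(T)): cur=T back=4 fwd=0
After 11 (back): cur=O back=3 fwd=1
After 12 (visit(Y)): cur=Y back=4 fwd=0
After 13 (visit(D)): cur=D back=5 fwd=0

Answer: D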